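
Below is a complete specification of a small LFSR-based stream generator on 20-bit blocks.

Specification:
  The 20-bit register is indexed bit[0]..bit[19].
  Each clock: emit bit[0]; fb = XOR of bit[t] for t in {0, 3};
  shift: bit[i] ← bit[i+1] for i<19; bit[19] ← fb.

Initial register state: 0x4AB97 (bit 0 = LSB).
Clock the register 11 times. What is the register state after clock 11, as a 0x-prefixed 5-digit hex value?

reg_0 = 0x4AB97
clock 1: out=1, reg = 0xA55CB
clock 2: out=1, reg = 0x52AE5
clock 3: out=1, reg = 0xA9572
clock 4: out=0, reg = 0x54AB9
clock 5: out=1, reg = 0x2A55C
clock 6: out=0, reg = 0x952AE
clock 7: out=0, reg = 0xCA957
clock 8: out=1, reg = 0xE54AB
clock 9: out=1, reg = 0x72A55
clock 10: out=1, reg = 0xB952A
clock 11: out=0, reg = 0xDCA95

0xDCA95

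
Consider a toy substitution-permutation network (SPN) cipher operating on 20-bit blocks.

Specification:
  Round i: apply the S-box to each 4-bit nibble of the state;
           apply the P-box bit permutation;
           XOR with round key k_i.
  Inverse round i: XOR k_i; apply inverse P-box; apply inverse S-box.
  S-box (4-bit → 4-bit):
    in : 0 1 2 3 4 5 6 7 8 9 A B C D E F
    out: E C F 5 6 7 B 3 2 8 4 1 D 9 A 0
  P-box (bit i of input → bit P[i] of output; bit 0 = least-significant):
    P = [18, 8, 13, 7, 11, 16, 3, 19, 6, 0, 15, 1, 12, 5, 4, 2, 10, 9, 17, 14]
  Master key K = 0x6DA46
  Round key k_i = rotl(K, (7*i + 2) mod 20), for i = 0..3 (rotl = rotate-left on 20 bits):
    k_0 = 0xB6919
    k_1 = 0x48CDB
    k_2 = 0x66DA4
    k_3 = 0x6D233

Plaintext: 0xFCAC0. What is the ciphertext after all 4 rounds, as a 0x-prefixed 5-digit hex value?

0x24989

s_0 = plaintext = 0xFCAC0
s_1 = Round(s_0, k_0) = 0x3D085
s_2 = Round(s_1, k_1) = 0x339DC
s_3 = Round(s_2, k_2) = 0x85136
s_4 = Round(s_3, k_3) = 0x24989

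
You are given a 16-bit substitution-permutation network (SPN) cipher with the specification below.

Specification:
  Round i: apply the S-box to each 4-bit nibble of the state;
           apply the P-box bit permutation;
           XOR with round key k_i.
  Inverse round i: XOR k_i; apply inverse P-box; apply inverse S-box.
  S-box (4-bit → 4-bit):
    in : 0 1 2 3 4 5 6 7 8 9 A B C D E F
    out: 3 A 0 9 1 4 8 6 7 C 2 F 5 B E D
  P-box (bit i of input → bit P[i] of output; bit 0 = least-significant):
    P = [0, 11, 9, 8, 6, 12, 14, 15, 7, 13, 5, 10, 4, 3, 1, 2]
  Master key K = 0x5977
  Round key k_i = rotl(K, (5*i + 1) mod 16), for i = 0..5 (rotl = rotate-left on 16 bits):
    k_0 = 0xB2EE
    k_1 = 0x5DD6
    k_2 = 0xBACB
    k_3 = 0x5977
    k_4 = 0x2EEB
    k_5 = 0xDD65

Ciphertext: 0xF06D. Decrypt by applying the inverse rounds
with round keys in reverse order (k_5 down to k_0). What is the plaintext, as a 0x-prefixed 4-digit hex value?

s_0 = ciphertext = 0xF06D
s_1 = InvRound(s_0, k_5) = 0xA121
s_2 = InvRound(s_1, k_4) = 0x733E
s_3 = InvRound(s_2, k_3) = 0xAA48
s_4 = InvRound(s_3, k_2) = 0x54A4
s_5 = InvRound(s_4, k_1) = 0xC541
s_6 = InvRound(s_5, k_0) = 0xEB7F

0xEB7F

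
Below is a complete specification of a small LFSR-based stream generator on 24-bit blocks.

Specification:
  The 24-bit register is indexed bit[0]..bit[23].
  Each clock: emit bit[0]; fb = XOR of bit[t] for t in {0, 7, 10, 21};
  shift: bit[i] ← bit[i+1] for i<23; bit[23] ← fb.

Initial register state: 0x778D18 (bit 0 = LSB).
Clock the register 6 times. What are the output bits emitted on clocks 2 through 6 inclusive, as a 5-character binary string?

00110

reg_0 = 0x778D18
clock 1: out=0, reg = 0x3BC68C
clock 2: out=0, reg = 0x9DE346
clock 3: out=0, reg = 0x4EF1A3
clock 4: out=1, reg = 0x2778D1
clock 5: out=1, reg = 0x93BC68
clock 6: out=0, reg = 0xC9DE34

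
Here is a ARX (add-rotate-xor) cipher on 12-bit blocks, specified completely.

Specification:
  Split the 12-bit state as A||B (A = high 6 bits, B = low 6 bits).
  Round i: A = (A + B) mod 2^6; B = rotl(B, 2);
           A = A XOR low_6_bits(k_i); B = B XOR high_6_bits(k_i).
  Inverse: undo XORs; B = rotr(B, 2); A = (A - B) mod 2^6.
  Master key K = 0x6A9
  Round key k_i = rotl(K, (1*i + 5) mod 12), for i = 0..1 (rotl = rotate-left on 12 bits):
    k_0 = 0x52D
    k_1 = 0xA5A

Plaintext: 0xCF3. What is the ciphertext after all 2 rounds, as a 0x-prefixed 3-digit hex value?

s_0 = plaintext = 0xCF3
s_1 = Round(s_0, k_0) = 0x2DB
s_2 = Round(s_1, k_1) = 0xF04

0xF04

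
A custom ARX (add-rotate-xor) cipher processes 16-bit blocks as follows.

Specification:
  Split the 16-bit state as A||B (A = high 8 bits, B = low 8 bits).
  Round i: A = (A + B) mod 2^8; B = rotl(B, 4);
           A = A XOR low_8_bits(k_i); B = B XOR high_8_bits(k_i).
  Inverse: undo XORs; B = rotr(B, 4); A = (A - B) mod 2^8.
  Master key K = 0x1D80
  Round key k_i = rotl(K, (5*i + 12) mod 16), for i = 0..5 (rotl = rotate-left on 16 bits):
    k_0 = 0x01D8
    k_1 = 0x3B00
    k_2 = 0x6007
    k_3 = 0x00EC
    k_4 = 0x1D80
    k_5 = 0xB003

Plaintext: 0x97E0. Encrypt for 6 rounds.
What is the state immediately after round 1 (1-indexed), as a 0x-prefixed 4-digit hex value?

0xAF0F

s_0 = plaintext = 0x97E0
s_1 = Round(s_0, k_0) = 0xAF0F
s_2 = Round(s_1, k_1) = 0xBECB
s_3 = Round(s_2, k_2) = 0x8EDC
s_4 = Round(s_3, k_3) = 0x86CD
s_5 = Round(s_4, k_4) = 0xD3C1
s_6 = Round(s_5, k_5) = 0x97AC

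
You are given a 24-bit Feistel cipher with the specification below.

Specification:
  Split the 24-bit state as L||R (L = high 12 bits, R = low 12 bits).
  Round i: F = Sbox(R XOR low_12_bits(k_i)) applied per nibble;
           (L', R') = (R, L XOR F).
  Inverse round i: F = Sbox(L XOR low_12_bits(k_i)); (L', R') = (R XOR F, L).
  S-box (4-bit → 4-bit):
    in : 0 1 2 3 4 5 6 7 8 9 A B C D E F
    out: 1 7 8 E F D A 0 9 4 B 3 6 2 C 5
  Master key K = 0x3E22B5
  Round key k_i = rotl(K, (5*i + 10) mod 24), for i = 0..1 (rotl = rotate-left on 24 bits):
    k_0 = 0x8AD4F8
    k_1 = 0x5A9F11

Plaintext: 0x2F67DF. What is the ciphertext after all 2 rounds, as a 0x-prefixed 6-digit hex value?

0xC7697F

s_0 = plaintext = 0x2F67DF
s_1 = Round(s_0, k_0) = 0x7DFC76
s_2 = Round(s_1, k_1) = 0xC7697F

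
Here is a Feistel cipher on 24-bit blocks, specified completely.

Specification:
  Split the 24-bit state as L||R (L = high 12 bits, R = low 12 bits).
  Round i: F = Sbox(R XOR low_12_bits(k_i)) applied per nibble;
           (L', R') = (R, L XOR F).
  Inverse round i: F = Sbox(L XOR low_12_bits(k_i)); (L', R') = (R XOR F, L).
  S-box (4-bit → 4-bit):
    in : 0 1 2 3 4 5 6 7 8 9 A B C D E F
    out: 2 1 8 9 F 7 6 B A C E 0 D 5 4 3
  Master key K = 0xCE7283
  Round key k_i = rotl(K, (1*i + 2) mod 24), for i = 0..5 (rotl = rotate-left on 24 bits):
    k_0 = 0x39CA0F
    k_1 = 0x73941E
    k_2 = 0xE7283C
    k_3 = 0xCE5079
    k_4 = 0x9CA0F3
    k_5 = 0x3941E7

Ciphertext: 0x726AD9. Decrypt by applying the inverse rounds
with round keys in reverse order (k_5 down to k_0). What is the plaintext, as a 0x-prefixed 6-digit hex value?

s_0 = ciphertext = 0x726AD9
s_1 = InvRound(s_0, k_5) = 0xC08726
s_2 = InvRound(s_1, k_4) = 0xA16C08
s_3 = InvRound(s_2, k_3) = 0x26BA16
s_4 = InvRound(s_3, k_2) = 0x46D26B
s_5 = InvRound(s_4, k_1) = 0x0D246D
s_6 = InvRound(s_5, k_0) = 0xA380D2

0xA380D2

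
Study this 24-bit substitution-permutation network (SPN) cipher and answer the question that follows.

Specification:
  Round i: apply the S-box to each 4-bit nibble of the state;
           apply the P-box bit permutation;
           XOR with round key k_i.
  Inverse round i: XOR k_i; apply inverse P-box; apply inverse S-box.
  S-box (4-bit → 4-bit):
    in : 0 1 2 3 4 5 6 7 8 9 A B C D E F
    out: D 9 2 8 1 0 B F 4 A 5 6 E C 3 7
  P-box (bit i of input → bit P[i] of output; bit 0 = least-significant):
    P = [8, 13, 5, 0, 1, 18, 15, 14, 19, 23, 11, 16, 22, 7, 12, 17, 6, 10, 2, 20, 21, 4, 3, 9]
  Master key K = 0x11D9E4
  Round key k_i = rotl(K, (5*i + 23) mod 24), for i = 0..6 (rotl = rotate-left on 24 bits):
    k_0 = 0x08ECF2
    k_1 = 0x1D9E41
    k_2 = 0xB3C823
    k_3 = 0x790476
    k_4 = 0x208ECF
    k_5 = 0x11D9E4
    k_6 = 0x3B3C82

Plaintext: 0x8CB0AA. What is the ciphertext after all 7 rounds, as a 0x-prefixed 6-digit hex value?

s_0 = plaintext = 0x8CB0AA
s_1 = Round(s_0, k_0) = 0x11715C
s_2 = Round(s_1, k_1) = 0x66ACA0
s_3 = Round(s_2, k_2) = 0x425750
s_4 = Round(s_3, k_3) = 0xD00957
s_5 = Round(s_4, k_4) = 0xF3BDA2
s_6 = Round(s_5, k_5) = 0x20617E
s_7 = Round(s_6, k_6) = 0x64DD54

0x64DD54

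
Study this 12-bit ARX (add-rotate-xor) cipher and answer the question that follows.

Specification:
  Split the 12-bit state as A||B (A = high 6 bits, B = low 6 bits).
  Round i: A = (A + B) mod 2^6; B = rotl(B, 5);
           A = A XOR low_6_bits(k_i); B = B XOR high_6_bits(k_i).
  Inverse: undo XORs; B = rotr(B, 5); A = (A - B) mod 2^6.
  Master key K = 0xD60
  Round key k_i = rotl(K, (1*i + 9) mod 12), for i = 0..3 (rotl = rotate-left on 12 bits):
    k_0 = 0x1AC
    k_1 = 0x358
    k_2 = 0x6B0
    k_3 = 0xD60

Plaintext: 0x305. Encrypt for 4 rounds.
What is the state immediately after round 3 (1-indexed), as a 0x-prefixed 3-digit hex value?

s_0 = plaintext = 0x305
s_1 = Round(s_0, k_0) = 0xF64
s_2 = Round(s_1, k_1) = 0xE5F
s_3 = Round(s_2, k_2) = 0xA35
s_4 = Round(s_3, k_3) = 0xF4F

0xA35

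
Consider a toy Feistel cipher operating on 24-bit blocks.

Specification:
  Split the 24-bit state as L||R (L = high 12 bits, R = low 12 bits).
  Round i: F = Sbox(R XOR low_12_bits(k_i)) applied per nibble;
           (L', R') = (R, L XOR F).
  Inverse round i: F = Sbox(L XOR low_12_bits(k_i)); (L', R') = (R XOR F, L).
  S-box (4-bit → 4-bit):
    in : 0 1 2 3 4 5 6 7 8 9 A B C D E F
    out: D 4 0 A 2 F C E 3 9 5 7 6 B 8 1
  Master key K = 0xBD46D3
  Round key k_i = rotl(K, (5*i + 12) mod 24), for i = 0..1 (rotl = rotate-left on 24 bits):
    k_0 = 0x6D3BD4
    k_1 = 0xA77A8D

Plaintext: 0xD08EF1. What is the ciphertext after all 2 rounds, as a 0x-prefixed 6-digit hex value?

s_0 = plaintext = 0xD08EF1
s_1 = Round(s_0, k_0) = 0xEF1207
s_2 = Round(s_1, k_1) = 0x207DC4

0x207DC4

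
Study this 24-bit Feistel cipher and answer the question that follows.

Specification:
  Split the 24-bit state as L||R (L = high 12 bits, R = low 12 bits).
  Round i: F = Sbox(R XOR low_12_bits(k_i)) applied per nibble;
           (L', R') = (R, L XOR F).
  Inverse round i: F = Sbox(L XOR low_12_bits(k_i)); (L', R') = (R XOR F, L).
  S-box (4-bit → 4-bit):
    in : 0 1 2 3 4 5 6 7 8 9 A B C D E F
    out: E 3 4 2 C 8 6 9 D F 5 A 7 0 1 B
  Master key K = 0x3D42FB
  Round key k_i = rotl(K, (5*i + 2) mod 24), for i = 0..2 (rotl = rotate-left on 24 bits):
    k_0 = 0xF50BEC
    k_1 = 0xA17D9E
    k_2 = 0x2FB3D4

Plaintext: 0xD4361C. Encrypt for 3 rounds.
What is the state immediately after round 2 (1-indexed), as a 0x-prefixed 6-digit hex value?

s_0 = plaintext = 0xD4361C
s_1 = Round(s_0, k_0) = 0x61CDFD
s_2 = Round(s_1, k_1) = 0xDFD87E
s_3 = Round(s_2, k_2) = 0x87E7A8

0xDFD87E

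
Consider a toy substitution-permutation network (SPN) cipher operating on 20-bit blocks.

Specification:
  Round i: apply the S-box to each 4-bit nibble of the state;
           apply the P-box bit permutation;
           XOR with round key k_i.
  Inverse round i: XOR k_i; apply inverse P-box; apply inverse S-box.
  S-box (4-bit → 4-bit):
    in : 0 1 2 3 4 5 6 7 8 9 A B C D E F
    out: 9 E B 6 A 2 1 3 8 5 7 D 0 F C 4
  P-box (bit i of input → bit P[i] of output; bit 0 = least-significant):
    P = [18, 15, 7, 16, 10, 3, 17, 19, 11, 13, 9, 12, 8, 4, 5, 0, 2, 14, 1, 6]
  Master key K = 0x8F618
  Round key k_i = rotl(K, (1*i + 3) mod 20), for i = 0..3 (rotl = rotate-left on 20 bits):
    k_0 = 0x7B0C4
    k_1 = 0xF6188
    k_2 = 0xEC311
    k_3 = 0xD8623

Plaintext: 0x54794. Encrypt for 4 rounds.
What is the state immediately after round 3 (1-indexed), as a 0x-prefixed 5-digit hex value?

0x1A629

s_0 = plaintext = 0x54794
s_1 = Round(s_0, k_0) = 0x45CD5
s_2 = Round(s_1, k_1) = 0x5A5D0
s_3 = Round(s_2, k_2) = 0x1A629
s_4 = Round(s_3, k_3) = 0x1CBD9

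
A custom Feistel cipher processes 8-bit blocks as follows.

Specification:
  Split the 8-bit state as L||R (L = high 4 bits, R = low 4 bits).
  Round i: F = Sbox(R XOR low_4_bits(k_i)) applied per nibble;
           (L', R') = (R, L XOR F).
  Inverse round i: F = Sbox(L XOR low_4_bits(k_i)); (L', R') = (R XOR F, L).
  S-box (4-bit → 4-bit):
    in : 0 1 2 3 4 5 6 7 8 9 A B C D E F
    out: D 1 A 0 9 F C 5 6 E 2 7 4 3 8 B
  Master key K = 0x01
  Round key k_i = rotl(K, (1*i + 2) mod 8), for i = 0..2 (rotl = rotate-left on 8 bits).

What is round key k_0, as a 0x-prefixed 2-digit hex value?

0x04

K = 0x01
k_0 = rotl(K, (1*0+2) mod 8) = rotl(K, 2) = 0x04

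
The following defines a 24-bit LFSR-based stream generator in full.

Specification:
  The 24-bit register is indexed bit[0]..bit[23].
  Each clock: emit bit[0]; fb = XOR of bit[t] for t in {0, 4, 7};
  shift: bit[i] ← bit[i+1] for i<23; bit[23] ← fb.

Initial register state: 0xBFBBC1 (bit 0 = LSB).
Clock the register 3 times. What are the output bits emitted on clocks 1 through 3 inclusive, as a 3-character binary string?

reg_0 = 0xBFBBC1
clock 1: out=1, reg = 0x5FDDE0
clock 2: out=0, reg = 0xAFEEF0
clock 3: out=0, reg = 0x57F778

100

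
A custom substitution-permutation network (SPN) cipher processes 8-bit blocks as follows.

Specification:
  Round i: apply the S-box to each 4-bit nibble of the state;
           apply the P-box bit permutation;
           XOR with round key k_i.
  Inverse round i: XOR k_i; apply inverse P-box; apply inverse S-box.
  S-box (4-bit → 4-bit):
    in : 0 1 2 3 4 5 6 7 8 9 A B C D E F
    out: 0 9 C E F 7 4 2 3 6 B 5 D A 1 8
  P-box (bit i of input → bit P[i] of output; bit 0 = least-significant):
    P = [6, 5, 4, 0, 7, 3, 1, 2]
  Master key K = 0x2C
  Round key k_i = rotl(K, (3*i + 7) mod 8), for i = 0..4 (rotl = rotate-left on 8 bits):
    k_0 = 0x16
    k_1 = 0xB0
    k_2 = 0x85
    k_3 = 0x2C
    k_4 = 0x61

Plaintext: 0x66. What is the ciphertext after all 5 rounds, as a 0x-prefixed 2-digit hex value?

s_0 = plaintext = 0x66
s_1 = Round(s_0, k_0) = 0x04
s_2 = Round(s_1, k_1) = 0xC1
s_3 = Round(s_2, k_2) = 0x42
s_4 = Round(s_3, k_3) = 0xB3
s_5 = Round(s_4, k_4) = 0xD2

0xD2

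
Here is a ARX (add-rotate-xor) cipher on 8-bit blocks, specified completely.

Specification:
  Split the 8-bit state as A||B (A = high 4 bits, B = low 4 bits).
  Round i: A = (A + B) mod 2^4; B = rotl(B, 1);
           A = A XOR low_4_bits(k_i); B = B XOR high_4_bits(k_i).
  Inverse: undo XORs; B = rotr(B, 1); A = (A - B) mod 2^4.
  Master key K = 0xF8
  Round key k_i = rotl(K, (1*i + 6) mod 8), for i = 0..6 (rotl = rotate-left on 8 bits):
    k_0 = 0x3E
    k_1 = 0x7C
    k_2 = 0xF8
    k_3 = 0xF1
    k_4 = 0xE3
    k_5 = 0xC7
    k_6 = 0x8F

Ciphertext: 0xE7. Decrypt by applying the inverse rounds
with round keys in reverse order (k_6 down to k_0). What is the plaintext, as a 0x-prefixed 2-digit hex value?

s_0 = ciphertext = 0xE7
s_1 = InvRound(s_0, k_6) = 0x2F
s_2 = InvRound(s_1, k_5) = 0xC9
s_3 = InvRound(s_2, k_4) = 0x4B
s_4 = InvRound(s_3, k_3) = 0x32
s_5 = InvRound(s_4, k_2) = 0xDE
s_6 = InvRound(s_5, k_1) = 0x5C
s_7 = InvRound(s_6, k_0) = 0xCF

0xCF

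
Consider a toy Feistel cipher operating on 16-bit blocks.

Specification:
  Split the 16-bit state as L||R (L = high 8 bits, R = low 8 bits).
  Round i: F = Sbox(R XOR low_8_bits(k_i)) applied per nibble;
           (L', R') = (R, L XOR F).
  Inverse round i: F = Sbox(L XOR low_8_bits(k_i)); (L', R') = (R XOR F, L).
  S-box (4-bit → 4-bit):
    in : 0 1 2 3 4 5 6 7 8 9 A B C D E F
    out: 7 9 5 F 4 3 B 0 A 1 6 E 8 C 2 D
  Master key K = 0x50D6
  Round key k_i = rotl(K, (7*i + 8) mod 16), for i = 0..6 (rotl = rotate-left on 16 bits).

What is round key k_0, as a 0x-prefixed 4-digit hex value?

0xD650

K = 0x50D6
k_0 = rotl(K, (7*0+8) mod 16) = rotl(K, 8) = 0xD650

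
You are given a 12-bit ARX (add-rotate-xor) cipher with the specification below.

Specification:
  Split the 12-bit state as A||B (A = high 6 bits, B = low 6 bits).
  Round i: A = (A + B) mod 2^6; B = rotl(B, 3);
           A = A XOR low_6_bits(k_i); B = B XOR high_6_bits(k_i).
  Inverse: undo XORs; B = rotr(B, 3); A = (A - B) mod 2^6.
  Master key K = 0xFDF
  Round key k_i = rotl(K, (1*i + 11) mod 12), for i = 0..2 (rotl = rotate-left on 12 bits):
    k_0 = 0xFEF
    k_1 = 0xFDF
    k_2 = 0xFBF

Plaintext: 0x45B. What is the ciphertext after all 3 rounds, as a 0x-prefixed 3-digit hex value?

0xB25

s_0 = plaintext = 0x45B
s_1 = Round(s_0, k_0) = 0x0E4
s_2 = Round(s_1, k_1) = 0xE1B
s_3 = Round(s_2, k_2) = 0xB25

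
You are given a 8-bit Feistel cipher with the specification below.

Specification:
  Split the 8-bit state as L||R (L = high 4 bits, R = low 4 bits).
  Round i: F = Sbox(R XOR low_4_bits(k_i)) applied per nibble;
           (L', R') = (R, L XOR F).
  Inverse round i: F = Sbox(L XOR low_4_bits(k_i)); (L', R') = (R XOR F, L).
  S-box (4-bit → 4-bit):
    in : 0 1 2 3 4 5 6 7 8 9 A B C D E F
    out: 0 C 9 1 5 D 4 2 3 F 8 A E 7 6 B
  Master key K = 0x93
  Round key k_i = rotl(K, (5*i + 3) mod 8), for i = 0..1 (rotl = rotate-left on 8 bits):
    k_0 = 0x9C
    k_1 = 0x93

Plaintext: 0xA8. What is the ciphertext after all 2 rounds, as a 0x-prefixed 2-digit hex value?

0xF6

s_0 = plaintext = 0xA8
s_1 = Round(s_0, k_0) = 0x8F
s_2 = Round(s_1, k_1) = 0xF6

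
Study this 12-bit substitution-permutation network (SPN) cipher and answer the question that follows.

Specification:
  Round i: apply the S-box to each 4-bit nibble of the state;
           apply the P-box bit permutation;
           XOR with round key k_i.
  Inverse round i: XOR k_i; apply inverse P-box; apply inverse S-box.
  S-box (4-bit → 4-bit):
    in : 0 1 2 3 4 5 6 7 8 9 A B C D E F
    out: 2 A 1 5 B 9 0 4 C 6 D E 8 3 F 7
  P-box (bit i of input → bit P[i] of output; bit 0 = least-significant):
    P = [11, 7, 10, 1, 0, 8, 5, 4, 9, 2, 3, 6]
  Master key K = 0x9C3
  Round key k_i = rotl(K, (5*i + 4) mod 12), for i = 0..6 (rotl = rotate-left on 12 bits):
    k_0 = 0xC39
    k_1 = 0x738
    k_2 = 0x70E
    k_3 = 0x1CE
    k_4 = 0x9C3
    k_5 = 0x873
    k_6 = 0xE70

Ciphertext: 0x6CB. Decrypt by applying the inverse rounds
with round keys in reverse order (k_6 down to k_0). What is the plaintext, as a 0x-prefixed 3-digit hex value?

s_0 = ciphertext = 0x6CB
s_1 = InvRound(s_0, k_6) = 0x7A4
s_2 = InvRound(s_1, k_5) = 0x44E
s_3 = InvRound(s_2, k_4) = 0x9DF
s_4 = InvRound(s_3, k_3) = 0x652
s_5 = InvRound(s_4, k_2) = 0xB16
s_6 = InvRound(s_5, k_1) = 0x97A
s_7 = InvRound(s_6, k_0) = 0xCD8

0xCD8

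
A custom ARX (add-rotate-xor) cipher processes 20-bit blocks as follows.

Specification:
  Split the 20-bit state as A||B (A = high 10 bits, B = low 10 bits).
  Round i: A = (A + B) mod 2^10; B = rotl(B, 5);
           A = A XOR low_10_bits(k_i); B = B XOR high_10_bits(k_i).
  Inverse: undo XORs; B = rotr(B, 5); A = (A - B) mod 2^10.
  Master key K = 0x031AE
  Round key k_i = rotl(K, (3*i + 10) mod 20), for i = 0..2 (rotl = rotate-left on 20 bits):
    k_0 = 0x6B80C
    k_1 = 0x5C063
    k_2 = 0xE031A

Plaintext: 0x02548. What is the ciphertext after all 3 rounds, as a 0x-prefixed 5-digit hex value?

0xD352F

s_0 = plaintext = 0x02548
s_1 = Round(s_0, k_0) = 0x574A4
s_2 = Round(s_1, k_1) = 0x989F5
s_3 = Round(s_2, k_2) = 0xD352F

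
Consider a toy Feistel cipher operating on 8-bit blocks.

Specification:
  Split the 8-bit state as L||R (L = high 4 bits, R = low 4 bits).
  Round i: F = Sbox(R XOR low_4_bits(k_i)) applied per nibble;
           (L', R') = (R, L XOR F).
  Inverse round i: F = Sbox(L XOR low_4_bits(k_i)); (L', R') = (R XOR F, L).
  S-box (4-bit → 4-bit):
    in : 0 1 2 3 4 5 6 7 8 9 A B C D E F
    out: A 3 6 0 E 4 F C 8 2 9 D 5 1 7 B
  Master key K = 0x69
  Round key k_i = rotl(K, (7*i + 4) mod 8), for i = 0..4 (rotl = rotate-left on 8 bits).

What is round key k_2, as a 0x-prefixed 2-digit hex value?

K = 0x69
k_0 = rotl(K, (7*0+4) mod 8) = rotl(K, 4) = 0x96
k_1 = rotl(K, (7*1+4) mod 8) = rotl(K, 3) = 0x4B
k_2 = rotl(K, (7*2+4) mod 8) = rotl(K, 2) = 0xA5

0xA5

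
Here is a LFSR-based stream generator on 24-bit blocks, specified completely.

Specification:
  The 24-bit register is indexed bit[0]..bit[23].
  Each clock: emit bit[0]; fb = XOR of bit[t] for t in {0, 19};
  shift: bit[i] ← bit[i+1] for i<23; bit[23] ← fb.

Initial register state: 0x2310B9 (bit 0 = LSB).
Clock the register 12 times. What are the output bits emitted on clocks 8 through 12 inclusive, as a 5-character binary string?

10000

reg_0 = 0x2310B9
clock 1: out=1, reg = 0x91885C
clock 2: out=0, reg = 0x48C42E
clock 3: out=0, reg = 0xA46217
clock 4: out=1, reg = 0xD2310B
clock 5: out=1, reg = 0xE91885
clock 6: out=1, reg = 0x748C42
clock 7: out=0, reg = 0x3A4621
clock 8: out=1, reg = 0x1D2310
clock 9: out=0, reg = 0x8E9188
clock 10: out=0, reg = 0xC748C4
clock 11: out=0, reg = 0x63A462
clock 12: out=0, reg = 0x31D231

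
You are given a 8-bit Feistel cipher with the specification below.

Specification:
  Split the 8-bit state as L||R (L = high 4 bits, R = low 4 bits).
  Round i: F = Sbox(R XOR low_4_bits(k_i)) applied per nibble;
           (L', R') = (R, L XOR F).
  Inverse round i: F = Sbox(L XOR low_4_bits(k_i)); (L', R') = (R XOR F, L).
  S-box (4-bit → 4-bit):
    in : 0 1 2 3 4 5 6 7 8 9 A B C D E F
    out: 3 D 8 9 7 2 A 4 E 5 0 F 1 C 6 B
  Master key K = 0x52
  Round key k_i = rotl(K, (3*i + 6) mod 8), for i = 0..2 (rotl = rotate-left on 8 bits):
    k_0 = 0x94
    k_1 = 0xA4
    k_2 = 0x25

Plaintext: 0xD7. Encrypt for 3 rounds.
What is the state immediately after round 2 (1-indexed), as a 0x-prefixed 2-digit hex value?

0x44

s_0 = plaintext = 0xD7
s_1 = Round(s_0, k_0) = 0x74
s_2 = Round(s_1, k_1) = 0x44
s_3 = Round(s_2, k_2) = 0x49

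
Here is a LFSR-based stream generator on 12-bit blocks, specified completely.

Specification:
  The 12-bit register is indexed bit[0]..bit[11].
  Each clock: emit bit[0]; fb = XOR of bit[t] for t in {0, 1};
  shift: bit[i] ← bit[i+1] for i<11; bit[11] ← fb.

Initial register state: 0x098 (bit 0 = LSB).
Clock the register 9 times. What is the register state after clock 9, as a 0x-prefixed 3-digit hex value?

reg_0 = 0x098
clock 1: out=0, reg = 0x04C
clock 2: out=0, reg = 0x026
clock 3: out=0, reg = 0x813
clock 4: out=1, reg = 0x409
clock 5: out=1, reg = 0xA04
clock 6: out=0, reg = 0x502
clock 7: out=0, reg = 0xA81
clock 8: out=1, reg = 0xD40
clock 9: out=0, reg = 0x6A0

0x6A0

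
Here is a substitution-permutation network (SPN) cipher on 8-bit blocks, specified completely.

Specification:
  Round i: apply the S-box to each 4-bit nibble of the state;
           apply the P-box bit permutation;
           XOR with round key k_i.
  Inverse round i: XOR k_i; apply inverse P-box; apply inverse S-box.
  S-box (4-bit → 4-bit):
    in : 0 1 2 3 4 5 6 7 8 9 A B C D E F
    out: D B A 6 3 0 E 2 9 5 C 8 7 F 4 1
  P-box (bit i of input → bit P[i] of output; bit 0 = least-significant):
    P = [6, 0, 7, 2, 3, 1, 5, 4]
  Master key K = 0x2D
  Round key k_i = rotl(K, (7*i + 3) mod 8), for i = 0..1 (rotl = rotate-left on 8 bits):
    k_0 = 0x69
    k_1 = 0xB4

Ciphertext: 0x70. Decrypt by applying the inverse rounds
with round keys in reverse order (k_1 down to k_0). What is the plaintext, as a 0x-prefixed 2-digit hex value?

0x07

s_0 = ciphertext = 0x70
s_1 = InvRound(s_0, k_1) = 0x50
s_2 = InvRound(s_1, k_0) = 0x07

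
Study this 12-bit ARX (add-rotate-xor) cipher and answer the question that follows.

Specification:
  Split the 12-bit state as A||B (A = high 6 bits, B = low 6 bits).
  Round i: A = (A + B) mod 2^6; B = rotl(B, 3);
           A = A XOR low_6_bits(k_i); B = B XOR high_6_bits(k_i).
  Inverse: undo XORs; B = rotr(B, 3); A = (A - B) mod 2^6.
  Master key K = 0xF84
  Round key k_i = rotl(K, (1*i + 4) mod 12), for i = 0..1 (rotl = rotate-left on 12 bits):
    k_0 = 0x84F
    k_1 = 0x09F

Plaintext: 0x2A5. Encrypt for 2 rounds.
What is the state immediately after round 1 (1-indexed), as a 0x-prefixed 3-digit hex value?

s_0 = plaintext = 0x2A5
s_1 = Round(s_0, k_0) = 0x80D
s_2 = Round(s_1, k_1) = 0xCAB

0x80D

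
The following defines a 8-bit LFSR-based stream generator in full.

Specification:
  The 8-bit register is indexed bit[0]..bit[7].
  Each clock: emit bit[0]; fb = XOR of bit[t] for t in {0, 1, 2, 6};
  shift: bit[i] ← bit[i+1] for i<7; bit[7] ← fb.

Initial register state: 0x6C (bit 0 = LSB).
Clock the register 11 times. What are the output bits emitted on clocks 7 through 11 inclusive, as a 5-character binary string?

10000

reg_0 = 0x6C
clock 1: out=0, reg = 0x36
clock 2: out=0, reg = 0x1B
clock 3: out=1, reg = 0x0D
clock 4: out=1, reg = 0x06
clock 5: out=0, reg = 0x03
clock 6: out=1, reg = 0x01
clock 7: out=1, reg = 0x80
clock 8: out=0, reg = 0x40
clock 9: out=0, reg = 0xA0
clock 10: out=0, reg = 0x50
clock 11: out=0, reg = 0xA8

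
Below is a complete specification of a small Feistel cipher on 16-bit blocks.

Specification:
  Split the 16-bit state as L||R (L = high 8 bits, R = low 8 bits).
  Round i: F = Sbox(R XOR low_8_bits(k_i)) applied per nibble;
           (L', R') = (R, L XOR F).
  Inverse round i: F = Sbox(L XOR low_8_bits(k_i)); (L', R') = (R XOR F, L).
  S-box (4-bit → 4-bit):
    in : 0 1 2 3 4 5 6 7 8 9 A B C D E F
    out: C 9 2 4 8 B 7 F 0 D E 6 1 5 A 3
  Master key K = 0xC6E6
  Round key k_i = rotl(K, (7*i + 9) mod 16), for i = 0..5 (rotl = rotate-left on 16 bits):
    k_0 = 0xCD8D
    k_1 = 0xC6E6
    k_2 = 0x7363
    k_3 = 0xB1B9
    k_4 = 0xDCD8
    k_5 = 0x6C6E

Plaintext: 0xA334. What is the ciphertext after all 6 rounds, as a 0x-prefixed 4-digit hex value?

s_0 = plaintext = 0xA334
s_1 = Round(s_0, k_0) = 0x34CE
s_2 = Round(s_1, k_1) = 0xCE14
s_3 = Round(s_2, k_2) = 0x1431
s_4 = Round(s_3, k_3) = 0x3114
s_5 = Round(s_4, k_4) = 0x1420
s_6 = Round(s_5, k_5) = 0x209E

0x209E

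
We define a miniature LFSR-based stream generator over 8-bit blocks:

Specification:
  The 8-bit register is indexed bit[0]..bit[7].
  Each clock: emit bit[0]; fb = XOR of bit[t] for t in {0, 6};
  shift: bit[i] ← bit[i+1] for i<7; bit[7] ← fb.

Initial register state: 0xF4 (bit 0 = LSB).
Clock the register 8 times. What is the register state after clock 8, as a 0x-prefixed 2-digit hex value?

0x9B

reg_0 = 0xF4
clock 1: out=0, reg = 0xFA
clock 2: out=0, reg = 0xFD
clock 3: out=1, reg = 0x7E
clock 4: out=0, reg = 0xBF
clock 5: out=1, reg = 0xDF
clock 6: out=1, reg = 0x6F
clock 7: out=1, reg = 0x37
clock 8: out=1, reg = 0x9B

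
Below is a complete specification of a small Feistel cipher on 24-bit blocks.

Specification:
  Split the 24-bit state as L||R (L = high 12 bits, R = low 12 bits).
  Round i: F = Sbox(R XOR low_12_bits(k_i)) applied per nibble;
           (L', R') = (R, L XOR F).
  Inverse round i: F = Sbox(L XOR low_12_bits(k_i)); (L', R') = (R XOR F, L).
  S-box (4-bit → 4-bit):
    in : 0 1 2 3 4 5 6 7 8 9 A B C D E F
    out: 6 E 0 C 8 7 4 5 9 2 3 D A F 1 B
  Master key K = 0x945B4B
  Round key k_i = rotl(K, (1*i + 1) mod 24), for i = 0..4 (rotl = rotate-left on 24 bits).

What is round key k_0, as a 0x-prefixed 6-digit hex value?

K = 0x945B4B
k_0 = rotl(K, (1*0+1) mod 24) = rotl(K, 1) = 0x28B697

0x28B697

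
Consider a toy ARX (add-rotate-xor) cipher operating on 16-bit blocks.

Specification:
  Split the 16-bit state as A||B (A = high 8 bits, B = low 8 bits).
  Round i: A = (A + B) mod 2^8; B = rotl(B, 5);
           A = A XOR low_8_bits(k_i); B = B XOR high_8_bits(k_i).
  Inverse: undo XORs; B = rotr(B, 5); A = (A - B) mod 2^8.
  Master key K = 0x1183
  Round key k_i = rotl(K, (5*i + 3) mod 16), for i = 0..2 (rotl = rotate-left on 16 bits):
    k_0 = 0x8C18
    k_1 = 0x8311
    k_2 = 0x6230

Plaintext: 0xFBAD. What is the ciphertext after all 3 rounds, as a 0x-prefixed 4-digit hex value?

s_0 = plaintext = 0xFBAD
s_1 = Round(s_0, k_0) = 0xB039
s_2 = Round(s_1, k_1) = 0xF8A4
s_3 = Round(s_2, k_2) = 0xACF6

0xACF6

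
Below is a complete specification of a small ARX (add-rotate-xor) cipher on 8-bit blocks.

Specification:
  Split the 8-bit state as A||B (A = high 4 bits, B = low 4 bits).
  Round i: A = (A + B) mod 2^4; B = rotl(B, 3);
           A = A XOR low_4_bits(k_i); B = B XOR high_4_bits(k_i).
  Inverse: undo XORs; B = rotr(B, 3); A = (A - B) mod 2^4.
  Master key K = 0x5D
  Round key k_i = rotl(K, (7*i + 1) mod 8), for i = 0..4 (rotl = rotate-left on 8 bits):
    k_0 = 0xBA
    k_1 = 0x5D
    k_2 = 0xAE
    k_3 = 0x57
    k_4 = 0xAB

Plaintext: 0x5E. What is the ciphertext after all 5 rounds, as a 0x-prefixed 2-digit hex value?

s_0 = plaintext = 0x5E
s_1 = Round(s_0, k_0) = 0x9C
s_2 = Round(s_1, k_1) = 0x83
s_3 = Round(s_2, k_2) = 0x53
s_4 = Round(s_3, k_3) = 0xFC
s_5 = Round(s_4, k_4) = 0x0C

0x0C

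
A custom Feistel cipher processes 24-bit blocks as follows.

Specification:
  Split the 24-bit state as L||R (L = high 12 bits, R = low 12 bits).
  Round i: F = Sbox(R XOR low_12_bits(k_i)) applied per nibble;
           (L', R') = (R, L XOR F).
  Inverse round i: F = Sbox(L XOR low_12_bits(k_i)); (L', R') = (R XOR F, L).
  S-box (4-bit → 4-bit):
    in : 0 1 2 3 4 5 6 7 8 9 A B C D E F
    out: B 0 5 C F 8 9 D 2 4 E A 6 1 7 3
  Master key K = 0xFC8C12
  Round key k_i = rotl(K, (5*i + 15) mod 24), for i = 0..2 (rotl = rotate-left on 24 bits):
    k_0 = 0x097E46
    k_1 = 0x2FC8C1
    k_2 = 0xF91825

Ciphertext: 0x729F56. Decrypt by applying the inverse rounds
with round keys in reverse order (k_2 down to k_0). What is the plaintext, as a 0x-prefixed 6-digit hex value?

0x523879

s_0 = ciphertext = 0x729F56
s_1 = InvRound(s_0, k_2) = 0xCE0729
s_2 = InvRound(s_1, k_1) = 0x879CE0
s_3 = InvRound(s_2, k_0) = 0x523879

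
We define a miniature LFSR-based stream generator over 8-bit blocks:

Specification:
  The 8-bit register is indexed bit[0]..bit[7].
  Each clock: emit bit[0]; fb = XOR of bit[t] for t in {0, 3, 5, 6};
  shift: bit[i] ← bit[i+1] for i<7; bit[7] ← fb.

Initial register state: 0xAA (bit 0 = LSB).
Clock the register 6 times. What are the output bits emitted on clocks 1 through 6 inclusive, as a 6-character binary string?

reg_0 = 0xAA
clock 1: out=0, reg = 0x55
clock 2: out=1, reg = 0x2A
clock 3: out=0, reg = 0x15
clock 4: out=1, reg = 0x8A
clock 5: out=0, reg = 0xC5
clock 6: out=1, reg = 0x62

010101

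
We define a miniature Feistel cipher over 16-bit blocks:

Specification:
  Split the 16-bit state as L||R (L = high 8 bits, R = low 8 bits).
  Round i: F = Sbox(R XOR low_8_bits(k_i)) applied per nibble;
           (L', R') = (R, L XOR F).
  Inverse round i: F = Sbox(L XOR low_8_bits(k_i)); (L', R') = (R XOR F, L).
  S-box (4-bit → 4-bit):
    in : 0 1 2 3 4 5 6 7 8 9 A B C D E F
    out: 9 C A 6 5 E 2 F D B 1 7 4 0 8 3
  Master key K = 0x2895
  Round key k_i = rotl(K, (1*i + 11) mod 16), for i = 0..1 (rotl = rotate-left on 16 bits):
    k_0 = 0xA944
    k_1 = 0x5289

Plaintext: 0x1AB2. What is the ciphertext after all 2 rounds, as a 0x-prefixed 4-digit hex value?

0x28AE

s_0 = plaintext = 0x1AB2
s_1 = Round(s_0, k_0) = 0xB228
s_2 = Round(s_1, k_1) = 0x28AE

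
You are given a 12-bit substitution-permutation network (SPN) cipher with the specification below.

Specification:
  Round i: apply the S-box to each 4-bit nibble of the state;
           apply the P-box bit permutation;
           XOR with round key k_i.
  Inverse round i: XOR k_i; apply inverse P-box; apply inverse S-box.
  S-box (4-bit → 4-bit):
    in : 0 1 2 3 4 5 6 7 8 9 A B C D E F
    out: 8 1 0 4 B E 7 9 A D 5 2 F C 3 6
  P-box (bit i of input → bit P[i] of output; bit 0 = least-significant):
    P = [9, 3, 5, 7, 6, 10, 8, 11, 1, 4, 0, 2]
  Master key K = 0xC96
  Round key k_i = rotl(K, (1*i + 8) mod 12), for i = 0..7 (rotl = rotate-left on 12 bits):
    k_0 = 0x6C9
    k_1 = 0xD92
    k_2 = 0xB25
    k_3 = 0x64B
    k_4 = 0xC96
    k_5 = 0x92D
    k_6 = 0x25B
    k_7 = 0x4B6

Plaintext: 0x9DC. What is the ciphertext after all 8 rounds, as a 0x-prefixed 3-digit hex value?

s_0 = plaintext = 0x9DC
s_1 = Round(s_0, k_0) = 0xD66
s_2 = Round(s_1, k_1) = 0xAFF
s_3 = Round(s_2, k_2) = 0xE0E
s_4 = Round(s_3, k_3) = 0xC51
s_5 = Round(s_4, k_4) = 0x381
s_6 = Round(s_5, k_5) = 0x72C
s_7 = Round(s_6, k_6) = 0x0F5
s_8 = Round(s_7, k_7) = 0x11A

0x11A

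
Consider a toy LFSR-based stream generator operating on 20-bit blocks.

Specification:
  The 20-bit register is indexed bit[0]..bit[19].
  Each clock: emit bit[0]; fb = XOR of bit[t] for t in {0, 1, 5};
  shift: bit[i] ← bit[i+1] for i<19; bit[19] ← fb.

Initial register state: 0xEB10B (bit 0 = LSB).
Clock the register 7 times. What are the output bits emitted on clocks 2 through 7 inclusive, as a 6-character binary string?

101000

reg_0 = 0xEB10B
clock 1: out=1, reg = 0x75885
clock 2: out=1, reg = 0xBAC42
clock 3: out=0, reg = 0xDD621
clock 4: out=1, reg = 0x6EB10
clock 5: out=0, reg = 0x37588
clock 6: out=0, reg = 0x1BAC4
clock 7: out=0, reg = 0x0DD62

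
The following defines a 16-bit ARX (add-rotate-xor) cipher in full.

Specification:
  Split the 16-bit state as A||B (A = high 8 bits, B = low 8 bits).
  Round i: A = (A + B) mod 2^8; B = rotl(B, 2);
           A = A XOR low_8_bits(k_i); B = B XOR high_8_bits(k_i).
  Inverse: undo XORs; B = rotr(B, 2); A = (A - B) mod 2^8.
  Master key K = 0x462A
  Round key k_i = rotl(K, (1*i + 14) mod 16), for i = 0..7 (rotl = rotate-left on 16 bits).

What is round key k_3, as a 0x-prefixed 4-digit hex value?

K = 0x462A
k_0 = rotl(K, (1*0+14) mod 16) = rotl(K, 14) = 0x918A
k_1 = rotl(K, (1*1+14) mod 16) = rotl(K, 15) = 0x2315
k_2 = rotl(K, (1*2+14) mod 16) = rotl(K, 0) = 0x462A
k_3 = rotl(K, (1*3+14) mod 16) = rotl(K, 1) = 0x8C54

0x8C54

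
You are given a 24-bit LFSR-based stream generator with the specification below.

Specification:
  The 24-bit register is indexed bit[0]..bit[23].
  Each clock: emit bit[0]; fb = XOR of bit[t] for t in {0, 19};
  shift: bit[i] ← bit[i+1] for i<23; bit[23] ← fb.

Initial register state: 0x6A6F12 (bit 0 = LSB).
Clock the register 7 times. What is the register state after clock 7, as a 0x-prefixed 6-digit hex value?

0xFED4DE

reg_0 = 0x6A6F12
clock 1: out=0, reg = 0xB53789
clock 2: out=1, reg = 0xDA9BC4
clock 3: out=0, reg = 0xED4DE2
clock 4: out=0, reg = 0xF6A6F1
clock 5: out=1, reg = 0xFB5378
clock 6: out=0, reg = 0xFDA9BC
clock 7: out=0, reg = 0xFED4DE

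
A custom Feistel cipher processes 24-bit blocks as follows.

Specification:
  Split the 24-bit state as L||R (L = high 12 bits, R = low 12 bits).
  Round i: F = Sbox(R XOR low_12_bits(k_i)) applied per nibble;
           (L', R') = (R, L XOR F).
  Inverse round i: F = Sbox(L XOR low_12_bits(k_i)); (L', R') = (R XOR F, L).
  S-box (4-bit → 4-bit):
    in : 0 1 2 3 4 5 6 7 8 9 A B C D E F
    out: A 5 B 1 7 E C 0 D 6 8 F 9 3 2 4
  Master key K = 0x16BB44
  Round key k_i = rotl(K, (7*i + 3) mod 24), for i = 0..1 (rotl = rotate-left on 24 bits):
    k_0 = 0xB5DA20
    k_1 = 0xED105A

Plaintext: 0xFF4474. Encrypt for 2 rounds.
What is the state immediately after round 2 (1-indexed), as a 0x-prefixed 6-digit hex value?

0xD13702

s_0 = plaintext = 0xFF4474
s_1 = Round(s_0, k_0) = 0x474D13
s_2 = Round(s_1, k_1) = 0xD13702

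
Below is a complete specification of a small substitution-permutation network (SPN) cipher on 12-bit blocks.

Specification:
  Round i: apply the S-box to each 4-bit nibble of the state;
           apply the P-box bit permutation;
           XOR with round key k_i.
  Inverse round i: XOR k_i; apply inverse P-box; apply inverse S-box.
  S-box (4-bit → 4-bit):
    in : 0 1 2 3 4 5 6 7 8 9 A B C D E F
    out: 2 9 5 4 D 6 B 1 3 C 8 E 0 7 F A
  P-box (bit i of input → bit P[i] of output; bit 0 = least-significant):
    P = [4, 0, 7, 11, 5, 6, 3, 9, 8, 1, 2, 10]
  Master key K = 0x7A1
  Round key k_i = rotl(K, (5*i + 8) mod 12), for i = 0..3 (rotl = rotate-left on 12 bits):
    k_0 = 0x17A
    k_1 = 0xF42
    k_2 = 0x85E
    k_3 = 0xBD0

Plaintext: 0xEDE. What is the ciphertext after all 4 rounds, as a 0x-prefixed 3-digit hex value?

0xEBE

s_0 = plaintext = 0xEDE
s_1 = Round(s_0, k_0) = 0xC85
s_2 = Round(s_1, k_1) = 0xFA3
s_3 = Round(s_2, k_2) = 0xEDC
s_4 = Round(s_3, k_3) = 0xEBE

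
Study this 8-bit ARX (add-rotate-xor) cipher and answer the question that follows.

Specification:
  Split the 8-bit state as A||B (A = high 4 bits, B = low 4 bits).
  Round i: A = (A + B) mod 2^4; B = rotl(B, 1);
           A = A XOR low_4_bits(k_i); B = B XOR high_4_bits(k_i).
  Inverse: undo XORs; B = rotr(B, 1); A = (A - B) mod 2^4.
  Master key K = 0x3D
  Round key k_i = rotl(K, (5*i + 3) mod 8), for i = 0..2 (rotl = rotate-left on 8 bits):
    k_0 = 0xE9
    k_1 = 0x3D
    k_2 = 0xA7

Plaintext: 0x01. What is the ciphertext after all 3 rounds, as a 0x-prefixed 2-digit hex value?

0x4F

s_0 = plaintext = 0x01
s_1 = Round(s_0, k_0) = 0x8C
s_2 = Round(s_1, k_1) = 0x9A
s_3 = Round(s_2, k_2) = 0x4F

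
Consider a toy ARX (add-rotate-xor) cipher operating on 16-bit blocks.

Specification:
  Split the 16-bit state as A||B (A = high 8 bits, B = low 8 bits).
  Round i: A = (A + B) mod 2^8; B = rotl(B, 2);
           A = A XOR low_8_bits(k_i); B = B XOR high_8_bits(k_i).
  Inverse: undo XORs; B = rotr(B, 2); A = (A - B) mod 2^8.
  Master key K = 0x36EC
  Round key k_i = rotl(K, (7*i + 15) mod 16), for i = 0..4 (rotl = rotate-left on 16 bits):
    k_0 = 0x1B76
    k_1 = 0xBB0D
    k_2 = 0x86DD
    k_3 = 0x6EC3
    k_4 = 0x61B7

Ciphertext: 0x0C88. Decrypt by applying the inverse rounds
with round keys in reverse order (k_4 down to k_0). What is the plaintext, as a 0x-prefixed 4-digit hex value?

0x0E73

s_0 = ciphertext = 0x0C88
s_1 = InvRound(s_0, k_4) = 0x417A
s_2 = InvRound(s_1, k_3) = 0x7D05
s_3 = InvRound(s_2, k_2) = 0xC0E0
s_4 = InvRound(s_3, k_1) = 0xF7D6
s_5 = InvRound(s_4, k_0) = 0x0E73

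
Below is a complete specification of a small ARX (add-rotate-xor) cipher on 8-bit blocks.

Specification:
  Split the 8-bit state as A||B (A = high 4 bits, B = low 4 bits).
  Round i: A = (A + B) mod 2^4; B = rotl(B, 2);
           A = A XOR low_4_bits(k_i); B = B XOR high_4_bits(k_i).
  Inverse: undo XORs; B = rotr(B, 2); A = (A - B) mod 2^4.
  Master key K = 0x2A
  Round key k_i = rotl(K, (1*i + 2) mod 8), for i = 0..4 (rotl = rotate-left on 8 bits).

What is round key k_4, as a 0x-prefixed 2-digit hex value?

0x8A

K = 0x2A
k_0 = rotl(K, (1*0+2) mod 8) = rotl(K, 2) = 0xA8
k_1 = rotl(K, (1*1+2) mod 8) = rotl(K, 3) = 0x51
k_2 = rotl(K, (1*2+2) mod 8) = rotl(K, 4) = 0xA2
k_3 = rotl(K, (1*3+2) mod 8) = rotl(K, 5) = 0x45
k_4 = rotl(K, (1*4+2) mod 8) = rotl(K, 6) = 0x8A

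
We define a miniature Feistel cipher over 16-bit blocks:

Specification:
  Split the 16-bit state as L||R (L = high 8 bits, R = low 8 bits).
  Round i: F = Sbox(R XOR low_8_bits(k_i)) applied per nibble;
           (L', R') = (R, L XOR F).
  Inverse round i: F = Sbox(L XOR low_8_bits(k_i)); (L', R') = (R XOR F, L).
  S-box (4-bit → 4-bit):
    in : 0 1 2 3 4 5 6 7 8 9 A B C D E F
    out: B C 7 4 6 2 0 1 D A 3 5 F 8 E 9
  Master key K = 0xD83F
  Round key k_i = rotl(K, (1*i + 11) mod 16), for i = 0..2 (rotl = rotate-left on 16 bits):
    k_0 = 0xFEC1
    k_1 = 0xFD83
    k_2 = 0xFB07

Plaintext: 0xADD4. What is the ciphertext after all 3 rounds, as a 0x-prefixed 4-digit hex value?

0x3B20

s_0 = plaintext = 0xADD4
s_1 = Round(s_0, k_0) = 0xD46F
s_2 = Round(s_1, k_1) = 0x6F3B
s_3 = Round(s_2, k_2) = 0x3B20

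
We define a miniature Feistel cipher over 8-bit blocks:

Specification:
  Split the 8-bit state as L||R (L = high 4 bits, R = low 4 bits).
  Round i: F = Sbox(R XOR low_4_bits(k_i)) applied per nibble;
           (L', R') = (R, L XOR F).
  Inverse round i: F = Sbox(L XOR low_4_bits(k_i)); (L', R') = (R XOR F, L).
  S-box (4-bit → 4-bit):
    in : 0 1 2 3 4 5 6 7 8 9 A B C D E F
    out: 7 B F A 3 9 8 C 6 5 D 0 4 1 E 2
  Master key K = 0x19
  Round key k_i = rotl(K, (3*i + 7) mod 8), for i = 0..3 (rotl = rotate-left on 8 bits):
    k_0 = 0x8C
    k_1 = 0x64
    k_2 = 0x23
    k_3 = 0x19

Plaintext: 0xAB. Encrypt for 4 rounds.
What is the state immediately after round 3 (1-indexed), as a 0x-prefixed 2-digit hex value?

s_0 = plaintext = 0xAB
s_1 = Round(s_0, k_0) = 0xB6
s_2 = Round(s_1, k_1) = 0x64
s_3 = Round(s_2, k_2) = 0x4A
s_4 = Round(s_3, k_3) = 0xAE

0x4A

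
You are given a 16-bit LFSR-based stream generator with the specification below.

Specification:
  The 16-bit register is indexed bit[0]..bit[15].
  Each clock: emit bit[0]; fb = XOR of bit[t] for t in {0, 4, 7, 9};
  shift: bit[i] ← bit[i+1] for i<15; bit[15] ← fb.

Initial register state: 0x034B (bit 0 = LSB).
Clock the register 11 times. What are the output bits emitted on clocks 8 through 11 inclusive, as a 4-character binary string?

0110

reg_0 = 0x034B
clock 1: out=1, reg = 0x01A5
clock 2: out=1, reg = 0x00D2
clock 3: out=0, reg = 0x0069
clock 4: out=1, reg = 0x8034
clock 5: out=0, reg = 0xC01A
clock 6: out=0, reg = 0xE00D
clock 7: out=1, reg = 0xF006
clock 8: out=0, reg = 0x7803
clock 9: out=1, reg = 0xBC01
clock 10: out=1, reg = 0xDE00
clock 11: out=0, reg = 0xEF00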